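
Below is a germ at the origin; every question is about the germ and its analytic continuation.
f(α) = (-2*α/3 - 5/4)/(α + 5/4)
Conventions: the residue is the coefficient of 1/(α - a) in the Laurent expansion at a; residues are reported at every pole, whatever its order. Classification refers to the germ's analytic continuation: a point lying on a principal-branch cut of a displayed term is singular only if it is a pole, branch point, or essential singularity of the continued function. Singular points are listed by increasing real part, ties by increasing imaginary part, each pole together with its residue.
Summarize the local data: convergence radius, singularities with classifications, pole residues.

Denominator factor (α + 5/4): pole of order 1 at -5/4, modulus 5/4.
The radius of convergence is the smallest modulus among the singular points: 5/4.
At the order-1 pole -5/4 set g(α) = (α - (-5/4))*f(α) = -2*α/3 - 5/4.
Simple pole: residue = g(a) at a = -5/4, which is -5/12.

Radius of convergence at 0: 5/4.
At -5/4: a pole of order 1; residue -5/12.


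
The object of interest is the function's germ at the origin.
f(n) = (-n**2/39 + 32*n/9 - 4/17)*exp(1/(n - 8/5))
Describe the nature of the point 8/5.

The exponent 1/(n - (8/5)) has a pole at 8/5, so exp(1/(n - (8/5))) takes every nonzero value near it: an essential singularity (not a pole of any order).

The point is an essential singularity.


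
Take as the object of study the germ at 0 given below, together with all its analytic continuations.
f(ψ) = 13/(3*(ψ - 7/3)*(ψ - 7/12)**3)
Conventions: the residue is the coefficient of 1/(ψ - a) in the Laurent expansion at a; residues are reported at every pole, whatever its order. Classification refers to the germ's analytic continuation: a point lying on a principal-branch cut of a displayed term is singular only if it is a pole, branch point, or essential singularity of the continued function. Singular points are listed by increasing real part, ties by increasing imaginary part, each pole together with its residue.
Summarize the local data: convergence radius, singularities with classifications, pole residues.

Radius of convergence at 0: 7/12.
At 7/12: a pole of order 3; residue -832/1029.
At 7/3: a pole of order 1; residue 832/1029.

Denominator factor (ψ - 7/3): pole of order 1 at 7/3, modulus 7/3.
Denominator factor (ψ - 7/12)^3: pole of order 3 at 7/12, modulus 7/12.
The radius of convergence is the smallest modulus among the singular points: 7/12.
At the order-3 pole 7/12 set g(ψ) = (ψ - (7/12))^3*f(ψ) = 13/(3*(ψ - 7/3)).
Order-3 pole: residue = g''(a)/2; g''(7/12) = -1664/1029, so the residue is -832/1029.
At the order-1 pole 7/3 set g(ψ) = (ψ - (7/3))*f(ψ) = 13/(3*(ψ - 7/12)**3).
Simple pole: residue = g(a) at a = 7/3, which is 832/1029.
List the singular points by increasing real part (a conjugate pair: the negative imaginary part first).


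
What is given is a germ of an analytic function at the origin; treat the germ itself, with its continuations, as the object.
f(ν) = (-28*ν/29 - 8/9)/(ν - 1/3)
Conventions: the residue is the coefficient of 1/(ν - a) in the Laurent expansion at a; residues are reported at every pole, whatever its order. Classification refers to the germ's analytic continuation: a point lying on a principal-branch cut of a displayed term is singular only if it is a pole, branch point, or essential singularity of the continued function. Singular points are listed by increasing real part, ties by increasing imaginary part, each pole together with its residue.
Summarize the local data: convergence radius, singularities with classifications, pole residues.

Denominator factor (ν - 1/3): pole of order 1 at 1/3, modulus 1/3.
The radius of convergence is the smallest modulus among the singular points: 1/3.
At the order-1 pole 1/3 set g(ν) = (ν - (1/3))*f(ν) = -28*ν/29 - 8/9.
Simple pole: residue = g(a) at a = 1/3, which is -316/261.

Radius of convergence at 0: 1/3.
At 1/3: a pole of order 1; residue -316/261.


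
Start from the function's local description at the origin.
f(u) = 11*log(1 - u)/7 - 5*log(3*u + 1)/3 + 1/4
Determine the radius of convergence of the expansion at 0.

The radius of convergence is 1/3.

Branch term (11/7)*log(1 - u/(1)): its argument vanishes at u = 1, a logarithmic branch point, modulus 1.
Branch term (-5/3)*log(1 - u/(-1/3)): its argument vanishes at u = -1/3, a logarithmic branch point, modulus 1/3.
The radius of convergence is the smallest modulus among the singular points: 1/3.


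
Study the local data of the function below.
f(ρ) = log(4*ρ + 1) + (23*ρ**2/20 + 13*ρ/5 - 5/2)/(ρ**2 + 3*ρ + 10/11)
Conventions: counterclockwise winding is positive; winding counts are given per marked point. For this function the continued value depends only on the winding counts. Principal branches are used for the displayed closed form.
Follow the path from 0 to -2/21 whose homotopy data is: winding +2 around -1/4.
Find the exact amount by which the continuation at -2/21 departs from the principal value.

Continued minus principal equals (4)*pi*i.

The rational part is single-valued and drops out of the difference; each branch term changes only by its own monodromy.
(1)*log(1 - ρ/(-1/4)): each positive loop around -1/4 adds 2*pi*i to the log, so winding +2 contributes (1)*(2)*2*pi*i = (4)*pi*i.
Summing the contributions at ρ = -2/21 gives (4)*pi*i.


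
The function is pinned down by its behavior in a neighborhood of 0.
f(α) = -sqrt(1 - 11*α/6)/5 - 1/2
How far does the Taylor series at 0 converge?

Branch term (-1/5)*sqrt(1 - α/(6/11)): its argument vanishes at α = 6/11, a square-root branch point, modulus 6/11.
The radius of convergence is the smallest modulus among the singular points: 6/11.

The radius of convergence is 6/11.


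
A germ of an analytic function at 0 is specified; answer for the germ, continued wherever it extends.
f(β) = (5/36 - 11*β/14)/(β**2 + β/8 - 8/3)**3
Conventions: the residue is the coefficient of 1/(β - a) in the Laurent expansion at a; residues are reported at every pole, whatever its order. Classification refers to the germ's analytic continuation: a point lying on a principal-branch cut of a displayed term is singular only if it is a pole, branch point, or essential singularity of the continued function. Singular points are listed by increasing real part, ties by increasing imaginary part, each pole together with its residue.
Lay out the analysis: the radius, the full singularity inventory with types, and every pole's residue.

Denominator factor (β**2 + β/8 - 8/3)^3: discriminant 2051/192, real irrational roots -1/16 + (1/48)*sqrt(6153) and -1/16 - (1/48)*sqrt(6153); poles of order 3, moduli -1/16 + (1/48)*sqrt(6153) and 1/16 + (1/48)*sqrt(6153).
The radius of convergence is the smallest modulus among the singular points: -1/16 + (1/48)*sqrt(6153).
The factor β**2 + β/8 - 8/3 splits as (β - a)(β - a') with a = -1/16 - (1/48)*sqrt(6153), a' = -1/16 + (1/48)*sqrt(6153). At the order-3 pole a set g(β) = (β - a)^3*f(β) = [5/36 - 11*β/14] / (β - a')^3.
Order-3 pole: residue = g''(a)/2; g''(-1/16 - (1/48)*sqrt(6153)) = -(4657152/60394170557)*sqrt(6153), so the residue is -(2328576/60394170557)*sqrt(6153).
The factor β**2 + β/8 - 8/3 splits as (β - a)(β - a') with a = -1/16 + (1/48)*sqrt(6153), a' = -1/16 - (1/48)*sqrt(6153). At the order-3 pole a set g(β) = (β - a)^3*f(β) = [5/36 - 11*β/14] / (β - a')^3.
Order-3 pole: residue = g''(a)/2; g''(-1/16 + (1/48)*sqrt(6153)) = (4657152/60394170557)*sqrt(6153), so the residue is (2328576/60394170557)*sqrt(6153).
List the singular points by increasing real part (a conjugate pair: the negative imaginary part first).

Radius of convergence at 0: -1/16 + (1/48)*sqrt(6153).
At -1/16 - (1/48)*sqrt(6153): a pole of order 3; residue -(2328576/60394170557)*sqrt(6153).
At -1/16 + (1/48)*sqrt(6153): a pole of order 3; residue (2328576/60394170557)*sqrt(6153).


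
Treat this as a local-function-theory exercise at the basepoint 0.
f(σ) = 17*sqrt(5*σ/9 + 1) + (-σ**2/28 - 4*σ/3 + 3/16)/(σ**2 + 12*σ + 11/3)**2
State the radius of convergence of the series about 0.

The radius of convergence is 6 - (1/3)*sqrt(291).

Denominator factor (σ**2 + 12*σ + 11/3)^2: discriminant 388/3, real irrational roots -6 + (1/3)*sqrt(291) and -6 - (1/3)*sqrt(291); poles of order 2, moduli 6 - (1/3)*sqrt(291) and 6 + (1/3)*sqrt(291).
Branch term (17)*sqrt(1 - σ/(-9/5)): its argument vanishes at σ = -9/5, a square-root branch point, modulus 9/5.
The radius of convergence is the smallest modulus among the singular points: 6 - (1/3)*sqrt(291).


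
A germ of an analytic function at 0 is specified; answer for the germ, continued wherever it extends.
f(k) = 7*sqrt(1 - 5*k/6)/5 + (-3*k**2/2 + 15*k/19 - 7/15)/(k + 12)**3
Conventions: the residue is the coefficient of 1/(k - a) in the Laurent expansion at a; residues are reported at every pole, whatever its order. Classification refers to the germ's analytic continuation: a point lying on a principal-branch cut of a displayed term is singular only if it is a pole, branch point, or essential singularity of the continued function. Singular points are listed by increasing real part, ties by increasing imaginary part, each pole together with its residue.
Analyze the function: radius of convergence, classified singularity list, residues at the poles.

Denominator factor (k + 12)^3: pole of order 3 at -12, modulus 12.
Branch term (7/5)*sqrt(1 - k/(6/5)): its argument vanishes at k = 6/5, a square-root branch point, modulus 6/5.
The radius of convergence is the smallest modulus among the singular points: 6/5.
The branch term is analytic at -12 and contributes nothing to the residue; only the rational part matters.
At the order-3 pole -12 set g(k) = (k - (-12))^3*(rational part) = -3*k**2/2 + 15*k/19 - 7/15.
Order-3 pole: residue = g''(a)/2; g''(-12) = -3, so the residue is -3/2.
List the singular points by increasing real part (a conjugate pair: the negative imaginary part first).

Radius of convergence at 0: 6/5.
At -12: a pole of order 3; residue -3/2.
At 6/5: an algebraic (square-root) branch point.


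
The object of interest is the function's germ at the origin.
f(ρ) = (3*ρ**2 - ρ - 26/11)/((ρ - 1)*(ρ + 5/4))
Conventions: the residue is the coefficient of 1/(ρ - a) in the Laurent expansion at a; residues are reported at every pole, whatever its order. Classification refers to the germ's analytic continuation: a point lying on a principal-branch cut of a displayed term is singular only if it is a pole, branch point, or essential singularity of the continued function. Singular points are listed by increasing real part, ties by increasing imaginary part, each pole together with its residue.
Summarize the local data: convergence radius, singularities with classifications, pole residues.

Radius of convergence at 0: 1.
At -5/4: a pole of order 1; residue -629/396.
At 1: a pole of order 1; residue -16/99.

Denominator factor (ρ - 1): pole of order 1 at 1, modulus 1.
Denominator factor (ρ + 5/4): pole of order 1 at -5/4, modulus 5/4.
The radius of convergence is the smallest modulus among the singular points: 1.
At the order-1 pole -5/4 set g(ρ) = (ρ - (-5/4))*f(ρ) = (3*ρ**2 - ρ - 26/11)/(ρ - 1).
Simple pole: residue = g(a) at a = -5/4, which is -629/396.
At the order-1 pole 1 set g(ρ) = (ρ - (1))*f(ρ) = (3*ρ**2 - ρ - 26/11)/(ρ + 5/4).
Simple pole: residue = g(a) at a = 1, which is -16/99.
List the singular points by increasing real part (a conjugate pair: the negative imaginary part first).


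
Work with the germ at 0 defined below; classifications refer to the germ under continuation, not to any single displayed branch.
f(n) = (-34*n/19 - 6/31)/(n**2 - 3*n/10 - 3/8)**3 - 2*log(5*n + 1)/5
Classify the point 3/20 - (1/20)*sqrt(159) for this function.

The denominator factor n**2 - 3*n/10 - 3/8 vanishes at 3/20 - (1/20)*sqrt(159) and appears to the power 3; the numerator there equals -2721/5890 + (17/190)*sqrt(159), nonzero, and no other factor vanishes.
The branch terms are analytic at this point.
Hence a pole whose order is the multiplicity, 3.

The point is a pole of order 3.


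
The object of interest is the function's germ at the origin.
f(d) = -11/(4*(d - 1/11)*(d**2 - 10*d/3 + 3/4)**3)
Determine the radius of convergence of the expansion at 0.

Denominator factor (d**2 - 10*d/3 + 3/4)^3: discriminant 73/9, real irrational roots 5/3 + (1/6)*sqrt(73) and 5/3 - (1/6)*sqrt(73); poles of order 3, moduli 5/3 + (1/6)*sqrt(73) and 5/3 - (1/6)*sqrt(73).
Denominator factor (d - 1/11): pole of order 1 at 1/11, modulus 1/11.
The radius of convergence is the smallest modulus among the singular points: 1/11.

The radius of convergence is 1/11.


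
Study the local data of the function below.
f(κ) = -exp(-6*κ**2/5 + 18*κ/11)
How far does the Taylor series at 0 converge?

The factor exp(-6*κ**2/5 + 18*κ/11) is entire and contributes no finite singular point.
The polynomial part has no poles.
No finite singular points: the Taylor series at 0 converges everywhere.

The radius of convergence is infinite.


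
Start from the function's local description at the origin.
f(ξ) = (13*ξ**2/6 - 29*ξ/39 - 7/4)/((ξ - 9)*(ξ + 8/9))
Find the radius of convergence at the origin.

The radius of convergence is 8/9.

Denominator factor (ξ - 9): pole of order 1 at 9, modulus 9.
Denominator factor (ξ + 8/9): pole of order 1 at -8/9, modulus 8/9.
The radius of convergence is the smallest modulus among the singular points: 8/9.


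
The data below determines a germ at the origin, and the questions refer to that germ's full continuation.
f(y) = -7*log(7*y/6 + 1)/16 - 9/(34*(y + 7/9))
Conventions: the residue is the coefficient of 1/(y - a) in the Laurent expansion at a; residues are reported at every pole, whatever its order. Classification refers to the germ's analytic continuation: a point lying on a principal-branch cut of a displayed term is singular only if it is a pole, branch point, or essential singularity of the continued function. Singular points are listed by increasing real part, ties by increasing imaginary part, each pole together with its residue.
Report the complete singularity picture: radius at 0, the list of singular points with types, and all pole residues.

Radius of convergence at 0: 7/9.
At -6/7: a logarithmic branch point.
At -7/9: a pole of order 1; residue -9/34.

Denominator factor (y + 7/9): pole of order 1 at -7/9, modulus 7/9.
Branch term (-7/16)*log(1 - y/(-6/7)): its argument vanishes at y = -6/7, a logarithmic branch point, modulus 6/7.
The radius of convergence is the smallest modulus among the singular points: 7/9.
The branch term is analytic at -7/9 and contributes nothing to the residue; only the rational part matters.
At the order-1 pole -7/9 set g(y) = (y - (-7/9))*(rational part) = -9/34.
Simple pole: residue = g(a) at a = -7/9, which is -9/34.
List the singular points by increasing real part (a conjugate pair: the negative imaginary part first).


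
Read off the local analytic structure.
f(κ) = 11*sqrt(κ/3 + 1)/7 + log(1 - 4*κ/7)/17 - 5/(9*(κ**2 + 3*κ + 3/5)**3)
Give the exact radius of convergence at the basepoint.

The radius of convergence is 3/2 - (1/10)*sqrt(165).

Denominator factor (κ**2 + 3*κ + 3/5)^3: discriminant 33/5, real irrational roots -3/2 + (1/10)*sqrt(165) and -3/2 - (1/10)*sqrt(165); poles of order 3, moduli 3/2 - (1/10)*sqrt(165) and 3/2 + (1/10)*sqrt(165).
Branch term (1/17)*log(1 - κ/(7/4)): its argument vanishes at κ = 7/4, a logarithmic branch point, modulus 7/4.
Branch term (11/7)*sqrt(1 - κ/(-3)): its argument vanishes at κ = -3, a square-root branch point, modulus 3.
The radius of convergence is the smallest modulus among the singular points: 3/2 - (1/10)*sqrt(165).


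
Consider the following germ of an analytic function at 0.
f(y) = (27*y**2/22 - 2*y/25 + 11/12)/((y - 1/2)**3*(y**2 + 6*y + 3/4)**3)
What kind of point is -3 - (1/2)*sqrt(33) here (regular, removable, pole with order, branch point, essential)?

The point is a pole of order 3.

The denominator factor y**2 + 6*y + 3/4 vanishes at -3 - (1/2)*sqrt(33) and appears to the power 3; the numerator there equals 147359/6600 + (2047/550)*sqrt(33), nonzero, and no other factor vanishes.
Hence a pole whose order is the multiplicity, 3.


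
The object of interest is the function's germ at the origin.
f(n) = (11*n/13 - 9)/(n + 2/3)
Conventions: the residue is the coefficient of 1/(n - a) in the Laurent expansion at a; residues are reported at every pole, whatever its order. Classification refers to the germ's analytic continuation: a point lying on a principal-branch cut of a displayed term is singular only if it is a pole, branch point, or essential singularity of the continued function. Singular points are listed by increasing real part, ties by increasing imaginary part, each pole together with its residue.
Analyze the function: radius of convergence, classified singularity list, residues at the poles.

Radius of convergence at 0: 2/3.
At -2/3: a pole of order 1; residue -373/39.

Denominator factor (n + 2/3): pole of order 1 at -2/3, modulus 2/3.
The radius of convergence is the smallest modulus among the singular points: 2/3.
At the order-1 pole -2/3 set g(n) = (n - (-2/3))*f(n) = 11*n/13 - 9.
Simple pole: residue = g(a) at a = -2/3, which is -373/39.


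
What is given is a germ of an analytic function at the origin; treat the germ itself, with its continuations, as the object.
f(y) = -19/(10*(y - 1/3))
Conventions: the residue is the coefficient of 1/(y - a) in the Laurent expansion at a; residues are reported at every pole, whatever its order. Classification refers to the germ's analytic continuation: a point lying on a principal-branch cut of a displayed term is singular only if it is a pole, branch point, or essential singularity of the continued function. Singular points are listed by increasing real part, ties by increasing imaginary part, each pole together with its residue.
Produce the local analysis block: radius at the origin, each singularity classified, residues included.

Radius of convergence at 0: 1/3.
At 1/3: a pole of order 1; residue -19/10.

Denominator factor (y - 1/3): pole of order 1 at 1/3, modulus 1/3.
The radius of convergence is the smallest modulus among the singular points: 1/3.
At the order-1 pole 1/3 set g(y) = (y - (1/3))*f(y) = -19/10.
Simple pole: residue = g(a) at a = 1/3, which is -19/10.


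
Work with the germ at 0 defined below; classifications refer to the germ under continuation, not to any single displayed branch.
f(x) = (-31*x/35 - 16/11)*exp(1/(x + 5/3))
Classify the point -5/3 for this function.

The point is an essential singularity.

The exponent 1/(x - (-5/3)) has a pole at -5/3, so exp(1/(x - (-5/3))) takes every nonzero value near it: an essential singularity (not a pole of any order).


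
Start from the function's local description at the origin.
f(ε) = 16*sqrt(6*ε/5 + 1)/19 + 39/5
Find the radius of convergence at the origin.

The radius of convergence is 5/6.

Branch term (16/19)*sqrt(1 - ε/(-5/6)): its argument vanishes at ε = -5/6, a square-root branch point, modulus 5/6.
The radius of convergence is the smallest modulus among the singular points: 5/6.


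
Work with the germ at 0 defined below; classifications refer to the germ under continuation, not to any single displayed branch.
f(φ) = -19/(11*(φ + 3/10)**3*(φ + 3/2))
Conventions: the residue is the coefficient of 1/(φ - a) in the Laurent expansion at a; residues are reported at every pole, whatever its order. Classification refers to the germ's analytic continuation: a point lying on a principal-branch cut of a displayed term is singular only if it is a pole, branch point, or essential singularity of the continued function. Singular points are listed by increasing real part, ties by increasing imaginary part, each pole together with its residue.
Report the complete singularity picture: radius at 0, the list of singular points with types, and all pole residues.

Radius of convergence at 0: 3/10.
At -3/2: a pole of order 1; residue 2375/2376.
At -3/10: a pole of order 3; residue -2375/2376.

Denominator factor (φ + 3/10)^3: pole of order 3 at -3/10, modulus 3/10.
Denominator factor (φ + 3/2): pole of order 1 at -3/2, modulus 3/2.
The radius of convergence is the smallest modulus among the singular points: 3/10.
At the order-1 pole -3/2 set g(φ) = (φ - (-3/2))*f(φ) = -19/(11*(φ + 3/10)**3).
Simple pole: residue = g(a) at a = -3/2, which is 2375/2376.
At the order-3 pole -3/10 set g(φ) = (φ - (-3/10))^3*f(φ) = -19/(11*(φ + 3/2)).
Order-3 pole: residue = g''(a)/2; g''(-3/10) = -2375/1188, so the residue is -2375/2376.
List the singular points by increasing real part (a conjugate pair: the negative imaginary part first).


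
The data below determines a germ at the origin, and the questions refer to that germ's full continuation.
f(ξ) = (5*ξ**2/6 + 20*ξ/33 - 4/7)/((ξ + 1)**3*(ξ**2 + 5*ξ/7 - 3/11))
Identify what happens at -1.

The point is a pole of order 3.

The denominator factor ξ + 1 vanishes at -1 and appears to the power 3; the numerator there equals -53/154, nonzero, and no other factor vanishes.
Hence a pole whose order is the multiplicity, 3.


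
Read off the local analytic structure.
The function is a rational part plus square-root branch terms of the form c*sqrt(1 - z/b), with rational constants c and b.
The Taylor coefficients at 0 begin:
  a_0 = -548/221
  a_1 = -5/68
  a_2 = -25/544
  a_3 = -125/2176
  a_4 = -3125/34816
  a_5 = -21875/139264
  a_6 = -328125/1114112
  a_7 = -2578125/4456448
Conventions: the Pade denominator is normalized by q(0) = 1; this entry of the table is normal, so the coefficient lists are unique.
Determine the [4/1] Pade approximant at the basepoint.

The Pade approximant has numerator coefficients [-548/221, 3771/884, 45/544, 25/1088, 375/34816]; denominator coefficients [1, -7/4].

Taylor coefficients needed (read off): a_0 = -548/221, a_1 = -5/68, a_2 = -25/544, a_3 = -125/2176, a_4 = -3125/34816, a_5 = -21875/139264.
Write the denominator as Q(z) = 1 + q1*z. Requiring Q*f - P = O(z^6) with deg P <= 4 kills the coefficients of z^5..z^5 in Q*f:
  z^5: a_5 + q1*a_4 = 0, i.e. -21875/139264 + (-3125/34816)*q1 = 0.
Solving this linear system: q1 = -7/4.
The numerator is Q*f truncated at degree 4: P0 = a_0 = -548/221; P1 = a_1 + q1*a_0 = 3771/884; P2 = a_2 + q1*a_1 = 45/544; P3 = a_3 + q1*a_2 = 25/1088; P4 = a_4 + q1*a_3 = 375/34816.


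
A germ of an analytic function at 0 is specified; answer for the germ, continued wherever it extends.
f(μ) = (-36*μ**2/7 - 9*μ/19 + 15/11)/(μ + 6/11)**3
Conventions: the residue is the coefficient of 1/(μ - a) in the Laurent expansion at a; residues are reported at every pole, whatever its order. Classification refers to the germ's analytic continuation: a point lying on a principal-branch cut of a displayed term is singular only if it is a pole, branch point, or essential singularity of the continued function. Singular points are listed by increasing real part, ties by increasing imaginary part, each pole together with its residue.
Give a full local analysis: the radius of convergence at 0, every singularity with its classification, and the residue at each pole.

Radius of convergence at 0: 6/11.
At -6/11: a pole of order 3; residue -36/7.

Denominator factor (μ + 6/11)^3: pole of order 3 at -6/11, modulus 6/11.
The radius of convergence is the smallest modulus among the singular points: 6/11.
At the order-3 pole -6/11 set g(μ) = (μ - (-6/11))^3*f(μ) = -36*μ**2/7 - 9*μ/19 + 15/11.
Order-3 pole: residue = g''(a)/2; g''(-6/11) = -72/7, so the residue is -36/7.


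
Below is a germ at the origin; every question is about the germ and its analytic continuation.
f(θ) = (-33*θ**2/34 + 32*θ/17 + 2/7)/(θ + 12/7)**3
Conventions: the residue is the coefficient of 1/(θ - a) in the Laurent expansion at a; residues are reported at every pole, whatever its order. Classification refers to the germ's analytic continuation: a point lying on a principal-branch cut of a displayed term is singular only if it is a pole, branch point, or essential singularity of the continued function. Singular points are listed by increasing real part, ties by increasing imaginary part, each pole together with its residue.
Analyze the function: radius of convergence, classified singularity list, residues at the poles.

Radius of convergence at 0: 12/7.
At -12/7: a pole of order 3; residue -33/34.

Denominator factor (θ + 12/7)^3: pole of order 3 at -12/7, modulus 12/7.
The radius of convergence is the smallest modulus among the singular points: 12/7.
At the order-3 pole -12/7 set g(θ) = (θ - (-12/7))^3*f(θ) = -33*θ**2/34 + 32*θ/17 + 2/7.
Order-3 pole: residue = g''(a)/2; g''(-12/7) = -33/17, so the residue is -33/34.


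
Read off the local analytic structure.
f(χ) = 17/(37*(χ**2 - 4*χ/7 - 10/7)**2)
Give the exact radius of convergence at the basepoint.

The radius of convergence is -2/7 + (1/7)*sqrt(74).

Denominator factor (χ**2 - 4*χ/7 - 10/7)^2: discriminant 296/49, real irrational roots 2/7 + (1/7)*sqrt(74) and 2/7 - (1/7)*sqrt(74); poles of order 2, moduli 2/7 + (1/7)*sqrt(74) and -2/7 + (1/7)*sqrt(74).
The radius of convergence is the smallest modulus among the singular points: -2/7 + (1/7)*sqrt(74).


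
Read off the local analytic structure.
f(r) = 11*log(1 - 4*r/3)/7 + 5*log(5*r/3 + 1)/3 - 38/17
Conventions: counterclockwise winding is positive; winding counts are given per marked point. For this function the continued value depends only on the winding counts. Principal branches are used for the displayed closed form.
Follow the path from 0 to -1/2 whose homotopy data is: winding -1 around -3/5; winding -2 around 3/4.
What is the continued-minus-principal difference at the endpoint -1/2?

The rational part is single-valued and drops out of the difference; each branch term changes only by its own monodromy.
(11/7)*log(1 - r/(3/4)): each positive loop around 3/4 adds 2*pi*i to the log, so winding -2 contributes (11/7)*(-2)*2*pi*i = -(44/7)*pi*i.
(5/3)*log(1 - r/(-3/5)): each positive loop around -3/5 adds 2*pi*i to the log, so winding -1 contributes (5/3)*(-1)*2*pi*i = -(10/3)*pi*i.
Summing the contributions at r = -1/2 gives -(202/21)*pi*i.

Continued minus principal equals -(202/21)*pi*i.


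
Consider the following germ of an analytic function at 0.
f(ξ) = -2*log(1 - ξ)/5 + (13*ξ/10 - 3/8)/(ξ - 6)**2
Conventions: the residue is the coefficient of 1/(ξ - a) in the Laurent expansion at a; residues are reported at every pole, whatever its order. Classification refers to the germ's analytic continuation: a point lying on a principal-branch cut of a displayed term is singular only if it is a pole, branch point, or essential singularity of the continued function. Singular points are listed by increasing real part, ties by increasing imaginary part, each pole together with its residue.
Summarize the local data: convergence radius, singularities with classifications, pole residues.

Radius of convergence at 0: 1.
At 1: a logarithmic branch point.
At 6: a pole of order 2; residue 13/10.

Denominator factor (ξ - 6)^2: pole of order 2 at 6, modulus 6.
Branch term (-2/5)*log(1 - ξ/(1)): its argument vanishes at ξ = 1, a logarithmic branch point, modulus 1.
The radius of convergence is the smallest modulus among the singular points: 1.
The branch term is analytic at 6 and contributes nothing to the residue; only the rational part matters.
At the order-2 pole 6 set g(ξ) = (ξ - (6))^2*(rational part) = 13*ξ/10 - 3/8.
Order-2 pole: residue = g'(a); g'(6) = 13/10, so the residue is 13/10.
List the singular points by increasing real part (a conjugate pair: the negative imaginary part first).


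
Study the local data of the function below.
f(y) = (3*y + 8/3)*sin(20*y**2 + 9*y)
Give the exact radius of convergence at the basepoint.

The radius of convergence is infinite.

The factor sin(20*y**2 + 9*y) is entire and contributes no finite singular point.
The polynomial part has no poles.
No finite singular points: the Taylor series at 0 converges everywhere.


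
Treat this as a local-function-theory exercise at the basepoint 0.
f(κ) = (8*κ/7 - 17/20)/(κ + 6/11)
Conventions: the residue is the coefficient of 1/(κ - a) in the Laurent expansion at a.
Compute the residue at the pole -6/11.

The residue is -2269/1540.

At the order-1 pole -6/11 set g(κ) = (κ - (-6/11))*f(κ) = 8*κ/7 - 17/20.
Simple pole: residue = g(a) at a = -6/11, which is -2269/1540.


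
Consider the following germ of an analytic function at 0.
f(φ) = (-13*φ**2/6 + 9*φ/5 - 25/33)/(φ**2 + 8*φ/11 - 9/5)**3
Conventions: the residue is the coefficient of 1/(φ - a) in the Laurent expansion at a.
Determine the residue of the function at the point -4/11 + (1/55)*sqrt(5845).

The factor φ**2 + 8*φ/11 - 9/5 splits as (φ - a)(φ - a') with a = -4/11 + (1/55)*sqrt(5845), a' = -4/11 - (1/55)*sqrt(5845). At the order-3 pole a set g(φ) = (φ - a)^3*f(φ) = [-13*φ**2/6 + 9*φ/5 - 25/33] / (φ - a')^3.
Order-3 pole: residue = g''(a)/2; g''(-4/11 + (1/55)*sqrt(5845)) = -(21968155/76680470832)*sqrt(5845), so the residue is -(21968155/153360941664)*sqrt(5845).

The residue is -(21968155/153360941664)*sqrt(5845).


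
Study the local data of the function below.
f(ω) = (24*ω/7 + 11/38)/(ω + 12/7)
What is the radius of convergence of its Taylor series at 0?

Denominator factor (ω + 12/7): pole of order 1 at -12/7, modulus 12/7.
The radius of convergence is the smallest modulus among the singular points: 12/7.

The radius of convergence is 12/7.


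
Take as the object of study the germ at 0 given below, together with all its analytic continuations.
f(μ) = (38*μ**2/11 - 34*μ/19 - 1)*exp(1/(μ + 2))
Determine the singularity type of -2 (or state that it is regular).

The exponent 1/(μ - (-2)) has a pole at -2, so exp(1/(μ - (-2))) takes every nonzero value near it: an essential singularity (not a pole of any order).

The point is an essential singularity.


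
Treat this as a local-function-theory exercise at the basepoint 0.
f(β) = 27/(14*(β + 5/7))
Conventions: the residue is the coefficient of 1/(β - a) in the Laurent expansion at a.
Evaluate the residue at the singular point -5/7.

At the order-1 pole -5/7 set g(β) = (β - (-5/7))*f(β) = 27/14.
Simple pole: residue = g(a) at a = -5/7, which is 27/14.

The residue is 27/14.


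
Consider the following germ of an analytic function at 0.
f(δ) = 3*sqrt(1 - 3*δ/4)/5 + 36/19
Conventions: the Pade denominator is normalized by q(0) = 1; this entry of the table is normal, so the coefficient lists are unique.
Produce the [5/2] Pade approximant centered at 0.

Taylor coefficients needed (expand at 0): a_0 = 237/95, a_1 = -9/40, a_2 = -27/640, a_3 = -81/5120, a_4 = -243/32768, a_5 = -5103/1310720, a_6 = -45927/20971520, a_7 = -216513/167772160.
Write the denominator as Q(δ) = 1 + q1*δ + q2*δ^2. Requiring Q*f - P = O(δ^8) with deg P <= 5 kills the coefficients of δ^6..δ^7 in Q*f:
  δ^6: a_6 + q1*a_5 + q2*a_4 = 0, i.e. -45927/20971520 + (-5103/1310720)*q1 + (-243/32768)*q2 = 0.
  δ^7: a_7 + q1*a_6 + q2*a_5 = 0, i.e. -216513/167772160 + (-45927/20971520)*q1 + (-5103/1310720)*q2 = 0.
Solving this linear system: q1 = -27/28, q2 = 27/128.
The numerator is Q*f truncated at degree 5: P0 = a_0 = 237/95; P1 = a_1 + q1*a_0 = -2799/1064; P2 = a_2 + q1*a_1 + q2*a_0 = 5967/8512; P3 = a_3 + q1*a_2 + q2*a_1 = -81/3584; P4 = a_4 + q1*a_3 + q2*a_2 = -243/229376; P5 = a_5 + q1*a_4 + q2*a_3 = -729/9175040.

The Pade approximant has numerator coefficients [237/95, -2799/1064, 5967/8512, -81/3584, -243/229376, -729/9175040]; denominator coefficients [1, -27/28, 27/128].


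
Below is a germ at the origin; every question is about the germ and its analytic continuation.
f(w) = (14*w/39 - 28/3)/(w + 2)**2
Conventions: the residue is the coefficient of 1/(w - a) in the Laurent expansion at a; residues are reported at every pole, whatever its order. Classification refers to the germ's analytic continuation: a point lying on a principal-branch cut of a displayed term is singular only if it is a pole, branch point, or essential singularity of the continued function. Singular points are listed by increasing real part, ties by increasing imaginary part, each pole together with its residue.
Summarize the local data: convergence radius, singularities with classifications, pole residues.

Radius of convergence at 0: 2.
At -2: a pole of order 2; residue 14/39.

Denominator factor (w + 2)^2: pole of order 2 at -2, modulus 2.
The radius of convergence is the smallest modulus among the singular points: 2.
At the order-2 pole -2 set g(w) = (w - (-2))^2*f(w) = 14*w/39 - 28/3.
Order-2 pole: residue = g'(a); g'(-2) = 14/39, so the residue is 14/39.


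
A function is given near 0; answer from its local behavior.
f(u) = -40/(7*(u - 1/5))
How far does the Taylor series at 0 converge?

The radius of convergence is 1/5.

Denominator factor (u - 1/5): pole of order 1 at 1/5, modulus 1/5.
The radius of convergence is the smallest modulus among the singular points: 1/5.


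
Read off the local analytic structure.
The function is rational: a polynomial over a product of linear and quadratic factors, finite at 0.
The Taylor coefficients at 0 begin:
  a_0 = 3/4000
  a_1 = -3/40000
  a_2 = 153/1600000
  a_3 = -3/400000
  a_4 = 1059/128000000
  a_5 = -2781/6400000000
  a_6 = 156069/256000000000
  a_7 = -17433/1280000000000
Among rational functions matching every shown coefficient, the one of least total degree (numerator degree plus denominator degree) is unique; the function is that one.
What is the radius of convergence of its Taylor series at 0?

No rational of total degree below 5 reproduces all 8 coefficients; solving the [0/5] Pade equations on them gives f(n) = 3/(2*(n - 4)**2*(n + 5)**3), whose expansion matches every shown term.
Denominator factor (n - 4)^2: pole of order 2 at 4, modulus 4.
Denominator factor (n + 5)^3: pole of order 3 at -5, modulus 5.
The radius of convergence is the smallest modulus among the singular points: 4.

The radius of convergence is 4.


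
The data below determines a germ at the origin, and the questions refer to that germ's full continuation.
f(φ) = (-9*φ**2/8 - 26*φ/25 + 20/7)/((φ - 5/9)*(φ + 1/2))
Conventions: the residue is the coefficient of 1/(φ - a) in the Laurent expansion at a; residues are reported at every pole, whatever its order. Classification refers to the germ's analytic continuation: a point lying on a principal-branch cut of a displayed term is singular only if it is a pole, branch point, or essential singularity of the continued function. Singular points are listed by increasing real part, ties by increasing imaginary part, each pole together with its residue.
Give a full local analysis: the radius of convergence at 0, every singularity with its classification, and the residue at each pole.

Radius of convergence at 0: 1/2.
At -1/2: a pole of order 1; residue -156033/53200.
At 5/9: a pole of order 1; residue 4869/2660.

Denominator factor (φ + 1/2): pole of order 1 at -1/2, modulus 1/2.
Denominator factor (φ - 5/9): pole of order 1 at 5/9, modulus 5/9.
The radius of convergence is the smallest modulus among the singular points: 1/2.
At the order-1 pole -1/2 set g(φ) = (φ - (-1/2))*f(φ) = (-9*φ**2/8 - 26*φ/25 + 20/7)/(φ - 5/9).
Simple pole: residue = g(a) at a = -1/2, which is -156033/53200.
At the order-1 pole 5/9 set g(φ) = (φ - (5/9))*f(φ) = (-9*φ**2/8 - 26*φ/25 + 20/7)/(φ + 1/2).
Simple pole: residue = g(a) at a = 5/9, which is 4869/2660.
List the singular points by increasing real part (a conjugate pair: the negative imaginary part first).


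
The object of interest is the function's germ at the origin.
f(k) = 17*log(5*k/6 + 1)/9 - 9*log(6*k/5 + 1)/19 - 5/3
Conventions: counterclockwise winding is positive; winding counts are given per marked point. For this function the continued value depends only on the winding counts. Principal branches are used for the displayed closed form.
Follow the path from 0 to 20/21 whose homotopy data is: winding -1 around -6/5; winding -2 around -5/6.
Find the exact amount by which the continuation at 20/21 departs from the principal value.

The rational part is single-valued and drops out of the difference; each branch term changes only by its own monodromy.
(-9/19)*log(1 - k/(-5/6)): each positive loop around -5/6 adds 2*pi*i to the log, so winding -2 contributes (-9/19)*(-2)*2*pi*i = (36/19)*pi*i.
(17/9)*log(1 - k/(-6/5)): each positive loop around -6/5 adds 2*pi*i to the log, so winding -1 contributes (17/9)*(-1)*2*pi*i = -(34/9)*pi*i.
Summing the contributions at k = 20/21 gives -(322/171)*pi*i.

Continued minus principal equals -(322/171)*pi*i.


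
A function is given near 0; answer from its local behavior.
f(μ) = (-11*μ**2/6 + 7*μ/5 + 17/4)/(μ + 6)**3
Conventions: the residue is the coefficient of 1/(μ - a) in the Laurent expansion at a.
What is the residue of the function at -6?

The residue is -11/6.

At the order-3 pole -6 set g(μ) = (μ - (-6))^3*f(μ) = -11*μ**2/6 + 7*μ/5 + 17/4.
Order-3 pole: residue = g''(a)/2; g''(-6) = -11/3, so the residue is -11/6.


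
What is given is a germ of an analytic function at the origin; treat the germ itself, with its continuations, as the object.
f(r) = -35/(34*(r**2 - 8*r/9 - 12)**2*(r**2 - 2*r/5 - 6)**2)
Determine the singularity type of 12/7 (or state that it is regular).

The point is a regular point.

Denominator factors: r**2 - 8*r/9 - 12 = -1556/147 at r = 12/7; r**2 - 2*r/5 - 6 = -918/245 at r = 12/7 — none vanishes.
So the germ continues analytically to 12/7.


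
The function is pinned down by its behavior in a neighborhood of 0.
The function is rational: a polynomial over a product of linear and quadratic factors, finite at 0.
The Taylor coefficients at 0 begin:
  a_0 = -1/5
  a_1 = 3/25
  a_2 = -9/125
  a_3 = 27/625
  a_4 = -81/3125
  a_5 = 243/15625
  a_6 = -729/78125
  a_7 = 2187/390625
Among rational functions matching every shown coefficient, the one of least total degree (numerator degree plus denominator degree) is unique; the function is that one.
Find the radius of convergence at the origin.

The radius of convergence is 5/3.

No rational of total degree below 1 reproduces all 8 coefficients; solving the [0/1] Pade equations on them gives f(σ) = -1/(3*(σ + 5/3)), whose expansion matches every shown term.
Denominator factor (σ + 5/3): pole of order 1 at -5/3, modulus 5/3.
The radius of convergence is the smallest modulus among the singular points: 5/3.


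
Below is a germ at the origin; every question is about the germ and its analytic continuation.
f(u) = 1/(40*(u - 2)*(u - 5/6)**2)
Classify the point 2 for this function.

The denominator factor u - 2 vanishes at 2 and appears to the power 1; the numerator there equals 1/40, nonzero, and no other factor vanishes.
Hence a pole whose order is the multiplicity, 1.

The point is a pole of order 1.


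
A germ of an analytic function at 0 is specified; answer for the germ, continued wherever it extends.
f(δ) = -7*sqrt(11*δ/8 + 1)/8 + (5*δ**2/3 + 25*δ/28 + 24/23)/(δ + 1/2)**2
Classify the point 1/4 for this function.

The point is a regular point.

Denominator factors: δ + 1/2 = 3/4 at δ = 1/4 — none vanishes.
Branch term sqrt(1 - δ/(-8/11)): argument at 1/4 is 43/32, nonzero, so 1/4 is not its branch point (a point on a principal cut is still regular for the continued germ).
So the germ continues analytically to 1/4.


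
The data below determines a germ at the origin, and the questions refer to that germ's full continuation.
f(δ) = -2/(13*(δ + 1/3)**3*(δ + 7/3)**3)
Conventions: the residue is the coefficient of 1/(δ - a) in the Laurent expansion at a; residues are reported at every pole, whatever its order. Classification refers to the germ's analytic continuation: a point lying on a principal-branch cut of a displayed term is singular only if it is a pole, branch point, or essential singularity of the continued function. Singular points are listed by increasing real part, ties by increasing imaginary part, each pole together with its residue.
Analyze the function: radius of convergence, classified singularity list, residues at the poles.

Denominator factor (δ + 1/3)^3: pole of order 3 at -1/3, modulus 1/3.
Denominator factor (δ + 7/3)^3: pole of order 3 at -7/3, modulus 7/3.
The radius of convergence is the smallest modulus among the singular points: 1/3.
At the order-3 pole -7/3 set g(δ) = (δ - (-7/3))^3*f(δ) = -2/(13*(δ + 1/3)**3).
Order-3 pole: residue = g''(a)/2; g''(-7/3) = 3/52, so the residue is 3/104.
At the order-3 pole -1/3 set g(δ) = (δ - (-1/3))^3*f(δ) = -2/(13*(δ + 7/3)**3).
Order-3 pole: residue = g''(a)/2; g''(-1/3) = -3/52, so the residue is -3/104.
List the singular points by increasing real part (a conjugate pair: the negative imaginary part first).

Radius of convergence at 0: 1/3.
At -7/3: a pole of order 3; residue 3/104.
At -1/3: a pole of order 3; residue -3/104.
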